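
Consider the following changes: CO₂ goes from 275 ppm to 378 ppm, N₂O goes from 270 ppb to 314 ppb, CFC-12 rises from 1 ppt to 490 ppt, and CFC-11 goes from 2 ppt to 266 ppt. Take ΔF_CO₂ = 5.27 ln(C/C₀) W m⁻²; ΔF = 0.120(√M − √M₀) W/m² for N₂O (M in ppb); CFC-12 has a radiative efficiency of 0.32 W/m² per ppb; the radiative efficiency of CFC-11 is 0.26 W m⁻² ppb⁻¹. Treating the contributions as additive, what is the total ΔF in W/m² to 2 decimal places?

CO₂: 5.27 × ln(378/275) = 5.27 × ln(1.37455) = 5.27 × 0.31813 = 1.6765 W/m².
N₂O: 0.120 × (√314 − √270) = 0.120 × (17.7200 − 16.4317) = 0.120 × 1.2883 = 0.1546 W/m².
CFC-12: Δ = 490 − 1 = 489 ppt = 0.489 ppb; ΔF = 0.32 × 0.489 = 0.1565 W/m².
CFC-11: Δ = 266 − 2 = 264 ppt = 0.264 ppb; ΔF = 0.26 × 0.264 = 0.0686 W/m².
Total ΔF = 1.6765 + 0.1546 + 0.1565 + 0.0686 = 2.0562 W/m².

ΔF = 2.06 W/m²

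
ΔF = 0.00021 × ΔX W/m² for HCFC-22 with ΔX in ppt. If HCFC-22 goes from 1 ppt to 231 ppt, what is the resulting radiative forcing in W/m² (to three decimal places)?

HCFC-22: ΔF = 0.00021 × (231 − 1) = 0.00021 × 230 = 0.0483 W/m².

ΔF = 0.048 W/m²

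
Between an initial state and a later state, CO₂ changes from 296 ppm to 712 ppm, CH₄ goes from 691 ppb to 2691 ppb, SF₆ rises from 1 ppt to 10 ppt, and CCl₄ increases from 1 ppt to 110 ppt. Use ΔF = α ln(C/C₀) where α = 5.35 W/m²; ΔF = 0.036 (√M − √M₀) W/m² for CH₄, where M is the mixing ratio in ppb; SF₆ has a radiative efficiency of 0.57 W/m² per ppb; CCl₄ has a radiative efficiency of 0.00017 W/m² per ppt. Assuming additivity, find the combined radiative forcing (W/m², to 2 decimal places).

CO₂: 5.35 × ln(712/296) = 5.35 × ln(2.40541) = 5.35 × 0.87772 = 4.6958 W/m².
CH₄: 0.036 × (√2691 − √691) = 0.036 × (51.8748 − 26.2869) = 0.036 × 25.5879 = 0.9212 W/m².
SF₆: Δ = 10 − 1 = 9 ppt = 0.009 ppb; ΔF = 0.57 × 0.009 = 0.0051 W/m².
CCl₄: ΔF = 0.00017 × (110 − 1) = 0.00017 × 109 = 0.0185 W/m².
Total ΔF = 4.6958 + 0.9212 + 0.0051 + 0.0185 = 5.6406 W/m².

ΔF = 5.64 W/m²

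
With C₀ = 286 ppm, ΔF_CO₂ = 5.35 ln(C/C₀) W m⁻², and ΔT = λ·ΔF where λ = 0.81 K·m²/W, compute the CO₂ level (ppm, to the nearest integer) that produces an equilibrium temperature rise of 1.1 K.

Required forcing: ΔF = ΔT/λ = 1.1/0.81 = 1.3580 W/m².
Then ln(C/286) = ΔF/5.35 = 1.3580/5.35 = 0.25383.
So C = 286 × e^0.25383 = 286 × 1.28895 = 368.64 ppm.

C ≈ 369 ppm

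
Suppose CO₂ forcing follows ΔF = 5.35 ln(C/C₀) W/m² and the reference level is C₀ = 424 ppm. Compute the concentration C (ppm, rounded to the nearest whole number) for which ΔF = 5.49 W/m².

Set 5.35 ln(C/424) = 5.49, so ln(C/424) = 5.49/5.35 = 1.02617.
Then C/424 = e^1.02617 = 2.79036, giving C = 424 × 2.79036 = 1183.11 ppm.

C ≈ 1183 ppm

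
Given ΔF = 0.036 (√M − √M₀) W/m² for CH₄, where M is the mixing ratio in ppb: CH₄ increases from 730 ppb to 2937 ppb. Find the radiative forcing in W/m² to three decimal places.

ΔF = 0.978 W/m²

CH₄: 0.036 × (√2937 − √730) = 0.036 × (54.1941 − 27.0185) = 0.036 × 27.1756 = 0.9783 W/m².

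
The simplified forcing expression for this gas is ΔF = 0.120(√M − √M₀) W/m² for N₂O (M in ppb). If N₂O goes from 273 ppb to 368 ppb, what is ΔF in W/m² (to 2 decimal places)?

ΔF = 0.32 W/m²

N₂O: 0.120 × (√368 − √273) = 0.120 × (19.1833 − 16.5227) = 0.120 × 2.6606 = 0.3193 W/m².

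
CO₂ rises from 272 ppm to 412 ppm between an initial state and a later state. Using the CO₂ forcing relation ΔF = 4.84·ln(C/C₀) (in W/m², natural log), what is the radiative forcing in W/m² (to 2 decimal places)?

CO₂: 4.84 × ln(412/272) = 4.84 × ln(1.51471) = 4.84 × 0.41522 = 2.0097 W/m².

ΔF = 2.01 W/m²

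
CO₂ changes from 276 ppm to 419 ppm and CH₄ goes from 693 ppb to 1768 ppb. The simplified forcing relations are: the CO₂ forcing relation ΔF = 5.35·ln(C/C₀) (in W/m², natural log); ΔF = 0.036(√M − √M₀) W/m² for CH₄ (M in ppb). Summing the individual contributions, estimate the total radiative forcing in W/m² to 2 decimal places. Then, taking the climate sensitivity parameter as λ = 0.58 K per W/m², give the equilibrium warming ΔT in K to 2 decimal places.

CO₂: 5.35 × ln(419/276) = 5.35 × ln(1.51812) = 5.35 × 0.41747 = 2.2335 W/m².
CH₄: 0.036 × (√1768 − √693) = 0.036 × (42.0476 − 26.3249) = 0.036 × 15.7227 = 0.5660 W/m².
Total ΔF = 2.2335 + 0.5660 = 2.7995 W/m².
ΔT = λ ΔF = 0.58 × 2.80 = 1.6240 K.

ΔF = 2.80 W/m²; ΔT = 1.62 K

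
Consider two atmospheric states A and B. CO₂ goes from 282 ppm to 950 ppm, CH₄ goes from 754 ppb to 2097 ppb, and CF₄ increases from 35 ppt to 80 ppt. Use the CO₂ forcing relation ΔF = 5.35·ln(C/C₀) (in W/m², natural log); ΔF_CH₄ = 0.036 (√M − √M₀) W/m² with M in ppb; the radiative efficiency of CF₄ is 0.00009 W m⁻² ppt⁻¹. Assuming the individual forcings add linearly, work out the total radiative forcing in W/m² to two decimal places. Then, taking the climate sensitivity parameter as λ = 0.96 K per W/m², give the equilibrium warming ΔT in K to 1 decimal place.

ΔF = 7.16 W/m²; ΔT = 6.9 K

CO₂: 5.35 × ln(950/282) = 5.35 × ln(3.36879) = 5.35 × 1.21455 = 6.4978 W/m².
CH₄: 0.036 × (√2097 − √754) = 0.036 × (45.7930 − 27.4591) = 0.036 × 18.3339 = 0.6600 W/m².
CF₄: ΔF = 0.00009 × (80 − 35) = 0.00009 × 45 = 0.0041 W/m².
Total ΔF = 6.4978 + 0.6600 + 0.0041 = 7.1619 W/m².
ΔT = λ ΔF = 0.96 × 7.16 = 6.8736 K.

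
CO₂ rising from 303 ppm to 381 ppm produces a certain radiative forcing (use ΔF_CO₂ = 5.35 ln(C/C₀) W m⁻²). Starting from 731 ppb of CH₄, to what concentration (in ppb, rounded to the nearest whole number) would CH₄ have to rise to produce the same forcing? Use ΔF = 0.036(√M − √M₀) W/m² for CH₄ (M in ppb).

M ≈ 3731 ppb

CO₂ forcing: 5.35 × ln(381/303) = 5.35 × 0.229067 = 1.22551 W/m².
Set 0.036(√M − √731) = 1.22551: √M = 1.22551/0.036 + √731 = 34.0419 + 27.0370 = 61.0789.
M = (61.0789)² = 3730.63 ppb.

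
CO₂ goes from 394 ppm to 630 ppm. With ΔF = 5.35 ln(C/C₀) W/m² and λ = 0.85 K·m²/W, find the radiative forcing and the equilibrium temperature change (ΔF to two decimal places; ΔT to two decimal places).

ΔF = 2.51 W/m²; ΔT = 2.13 K

CO₂: 5.35 × ln(630/394) = 5.35 × ln(1.59898) = 5.35 × 0.46937 = 2.5111 W/m².
ΔT = λ ΔF = 0.85 × 2.51 = 2.1335 K.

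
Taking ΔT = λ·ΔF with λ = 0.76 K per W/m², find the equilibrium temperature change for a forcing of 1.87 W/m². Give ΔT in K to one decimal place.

ΔT = 1.4 K

ΔT = λ ΔF = 0.76 × 1.87 = 1.4212 K.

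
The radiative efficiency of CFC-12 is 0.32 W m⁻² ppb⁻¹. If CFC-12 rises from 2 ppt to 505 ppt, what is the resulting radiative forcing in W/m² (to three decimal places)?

CFC-12: Δ = 505 − 2 = 503 ppt = 0.503 ppb; ΔF = 0.32 × 0.503 = 0.1610 W/m².

ΔF = 0.161 W/m²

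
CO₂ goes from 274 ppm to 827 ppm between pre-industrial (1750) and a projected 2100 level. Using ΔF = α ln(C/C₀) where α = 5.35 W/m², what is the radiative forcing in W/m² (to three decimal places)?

CO₂ absorption bands are partially saturated, so forcing scales with the logarithm of the concentration ratio.
CO₂: 5.35 × ln(827/274) = 5.35 × ln(3.01825) = 5.35 × 1.10468 = 5.9100 W/m².

ΔF = 5.910 W/m²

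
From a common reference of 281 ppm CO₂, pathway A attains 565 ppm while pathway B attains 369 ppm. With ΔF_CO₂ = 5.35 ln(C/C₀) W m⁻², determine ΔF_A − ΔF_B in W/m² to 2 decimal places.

ΔF_A = 5.35 ln(565/281) = 5.35 × 0.69847 = 3.7368 W/m².
ΔF_B = 5.35 ln(369/281) = 5.35 × 0.27244 = 1.4576 W/m².
Difference: 3.7368 − 1.4576 = 2.2792 W/m².

ΔF_A − ΔF_B = 2.28 W/m²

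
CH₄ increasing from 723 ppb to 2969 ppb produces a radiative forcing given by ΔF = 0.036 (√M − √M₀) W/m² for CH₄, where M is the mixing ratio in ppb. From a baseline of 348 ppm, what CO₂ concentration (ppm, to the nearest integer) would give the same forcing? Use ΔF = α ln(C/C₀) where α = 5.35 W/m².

C ≈ 419 ppm

CH₄ forcing: 0.036 × (√2969 − √723) = 0.036 × (54.4885 − 26.8887) = 0.036 × 27.5998 = 0.99359 W/m².
Set 5.35 ln(C/348) = 0.99359: ln(C/348) = 0.99359/5.35 = 0.18572, so C = 348 × e^0.18572 = 348 × 1.20409 = 419.02 ppm.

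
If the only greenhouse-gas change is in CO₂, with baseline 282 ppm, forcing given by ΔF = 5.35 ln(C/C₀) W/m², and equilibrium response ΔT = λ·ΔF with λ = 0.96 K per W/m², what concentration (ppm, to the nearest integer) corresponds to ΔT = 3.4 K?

C ≈ 547 ppm

Required forcing: ΔF = ΔT/λ = 3.4/0.96 = 3.5417 W/m².
Then ln(C/282) = ΔF/5.35 = 3.5417/5.35 = 0.66200.
So C = 282 × e^0.66200 = 282 × 1.93867 = 546.70 ppm.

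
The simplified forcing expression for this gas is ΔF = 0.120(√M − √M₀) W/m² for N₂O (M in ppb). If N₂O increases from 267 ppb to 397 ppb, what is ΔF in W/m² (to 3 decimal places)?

ΔF = 0.430 W/m²

N₂O: 0.120 × (√397 − √267) = 0.120 × (19.9249 − 16.3401) = 0.120 × 3.5848 = 0.4302 W/m².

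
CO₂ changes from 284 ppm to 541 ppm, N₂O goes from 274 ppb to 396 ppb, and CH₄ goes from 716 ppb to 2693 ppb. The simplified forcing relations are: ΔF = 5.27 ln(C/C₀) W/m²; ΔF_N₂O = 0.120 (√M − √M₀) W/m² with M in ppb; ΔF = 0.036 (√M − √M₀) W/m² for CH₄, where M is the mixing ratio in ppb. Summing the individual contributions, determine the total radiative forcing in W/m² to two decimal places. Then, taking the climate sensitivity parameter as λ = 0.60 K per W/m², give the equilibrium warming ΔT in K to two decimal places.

ΔF = 4.70 W/m²; ΔT = 2.82 K

CO₂: 5.27 × ln(541/284) = 5.27 × ln(1.90493) = 5.27 × 0.64445 = 3.3963 W/m².
N₂O: 0.120 × (√396 − √274) = 0.120 × (19.8997 − 16.5529) = 0.120 × 3.3468 = 0.4016 W/m².
CH₄: 0.036 × (√2693 − √716) = 0.036 × (51.8941 − 26.7582) = 0.036 × 25.1359 = 0.9049 W/m².
Total ΔF = 3.3963 + 0.4016 + 0.9049 = 4.7028 W/m².
ΔT = λ ΔF = 0.60 × 4.70 = 2.8200 K.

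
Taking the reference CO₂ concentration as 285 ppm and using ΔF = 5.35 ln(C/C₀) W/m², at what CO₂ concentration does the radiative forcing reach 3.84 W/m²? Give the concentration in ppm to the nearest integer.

Set 5.35 ln(C/285) = 3.84, so ln(C/285) = 3.84/5.35 = 0.71776.
Then C/285 = e^0.71776 = 2.04984, giving C = 285 × 2.04984 = 584.20 ppm.

C ≈ 584 ppm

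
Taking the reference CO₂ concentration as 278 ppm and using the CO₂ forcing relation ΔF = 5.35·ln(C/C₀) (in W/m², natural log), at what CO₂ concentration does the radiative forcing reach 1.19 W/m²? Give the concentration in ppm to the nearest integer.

Set 5.35 ln(C/278) = 1.19, so ln(C/278) = 1.19/5.35 = 0.22243.
Then C/278 = e^0.22243 = 1.24911, giving C = 278 × 1.24911 = 347.25 ppm.

C ≈ 347 ppm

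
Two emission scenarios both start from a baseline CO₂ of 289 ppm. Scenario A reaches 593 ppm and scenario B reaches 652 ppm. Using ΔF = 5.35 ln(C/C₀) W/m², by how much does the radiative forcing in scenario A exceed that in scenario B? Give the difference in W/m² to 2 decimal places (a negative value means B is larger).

ΔF_A − ΔF_B = -0.51 W/m²

ΔF_A = 5.35 ln(593/289) = 5.35 × 0.71877 = 3.8454 W/m².
ΔF_B = 5.35 ln(652/289) = 5.35 × 0.81362 = 4.3529 W/m².
Difference: 3.8454 − 4.3529 = -0.5075 W/m².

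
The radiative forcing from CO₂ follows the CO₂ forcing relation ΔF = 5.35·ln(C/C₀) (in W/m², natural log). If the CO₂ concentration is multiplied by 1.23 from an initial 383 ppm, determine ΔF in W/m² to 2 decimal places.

ΔF = 5.35 × ln(1.23) = 5.35 × 0.20701 = 1.1075 W/m².

ΔF = 1.11 W/m²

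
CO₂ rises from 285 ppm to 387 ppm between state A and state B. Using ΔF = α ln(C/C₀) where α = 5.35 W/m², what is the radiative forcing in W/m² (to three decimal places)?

ΔF = 1.637 W/m²

CO₂: 5.35 × ln(387/285) = 5.35 × ln(1.35789) = 5.35 × 0.30593 = 1.6367 W/m².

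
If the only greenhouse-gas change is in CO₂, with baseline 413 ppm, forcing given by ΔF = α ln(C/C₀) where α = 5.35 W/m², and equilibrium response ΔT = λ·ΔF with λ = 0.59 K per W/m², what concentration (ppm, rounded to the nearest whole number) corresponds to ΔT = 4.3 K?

C ≈ 1613 ppm

Required forcing: ΔF = ΔT/λ = 4.3/0.59 = 7.2881 W/m².
Then ln(C/413) = ΔF/5.35 = 7.2881/5.35 = 1.36226.
So C = 413 × e^1.36226 = 413 × 3.90501 = 1612.77 ppm.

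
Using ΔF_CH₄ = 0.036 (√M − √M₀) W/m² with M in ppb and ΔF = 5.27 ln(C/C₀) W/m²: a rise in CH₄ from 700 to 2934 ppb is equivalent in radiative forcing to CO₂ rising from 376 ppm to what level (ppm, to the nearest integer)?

CH₄ forcing: 0.036 × (√2934 − √700) = 0.036 × (54.1664 − 26.4575) = 0.036 × 27.7089 = 0.99752 W/m².
Set 5.27 ln(C/376) = 0.99752: ln(C/376) = 0.99752/5.27 = 0.18928, so C = 376 × e^0.18928 = 376 × 1.20838 = 454.35 ppm.

C ≈ 454 ppm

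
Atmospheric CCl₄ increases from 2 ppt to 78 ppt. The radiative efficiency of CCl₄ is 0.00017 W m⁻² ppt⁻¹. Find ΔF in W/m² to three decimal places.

ΔF = 0.013 W/m²

CCl₄: ΔF = 0.00017 × (78 − 2) = 0.00017 × 76 = 0.0129 W/m².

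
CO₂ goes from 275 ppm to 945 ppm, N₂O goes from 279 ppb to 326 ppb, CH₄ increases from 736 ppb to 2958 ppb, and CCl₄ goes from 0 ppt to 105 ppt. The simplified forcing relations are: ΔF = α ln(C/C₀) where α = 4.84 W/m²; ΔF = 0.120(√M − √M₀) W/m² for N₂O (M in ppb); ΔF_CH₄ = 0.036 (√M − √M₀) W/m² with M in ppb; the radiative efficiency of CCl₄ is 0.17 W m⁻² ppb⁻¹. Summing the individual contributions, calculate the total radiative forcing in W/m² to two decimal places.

ΔF = 7.14 W/m²

CO₂: 4.84 × ln(945/275) = 4.84 × ln(3.43636) = 4.84 × 1.23441 = 5.9745 W/m².
N₂O: 0.120 × (√326 − √279) = 0.120 × (18.0555 − 16.7033) = 0.120 × 1.3522 = 0.1623 W/m².
CH₄: 0.036 × (√2958 − √736) = 0.036 × (54.3875 − 27.1293) = 0.036 × 27.2582 = 0.9813 W/m².
CCl₄: Δ = 105 − 0 = 105 ppt = 0.105 ppb; ΔF = 0.17 × 0.105 = 0.0179 W/m².
Total ΔF = 5.9745 + 0.1623 + 0.9813 + 0.0179 = 7.1360 W/m².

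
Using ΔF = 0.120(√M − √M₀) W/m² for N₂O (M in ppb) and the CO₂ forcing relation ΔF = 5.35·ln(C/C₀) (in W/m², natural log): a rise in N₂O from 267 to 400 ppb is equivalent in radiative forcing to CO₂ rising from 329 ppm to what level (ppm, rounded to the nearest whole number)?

C ≈ 357 ppm

N₂O forcing: 0.120 × (√400 − √267) = 0.120 × (20.0000 − 16.3401) = 0.120 × 3.6599 = 0.43919 W/m².
Set 5.35 ln(C/329) = 0.43919: ln(C/329) = 0.43919/5.35 = 0.08209, so C = 329 × e^0.08209 = 329 × 1.08555 = 357.15 ppm.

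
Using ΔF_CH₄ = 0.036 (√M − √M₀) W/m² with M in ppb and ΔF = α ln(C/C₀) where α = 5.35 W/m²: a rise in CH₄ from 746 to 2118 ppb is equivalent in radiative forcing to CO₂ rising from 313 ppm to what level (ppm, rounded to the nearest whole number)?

CH₄ forcing: 0.036 × (√2118 − √746) = 0.036 × (46.0217 − 27.3130) = 0.036 × 18.7087 = 0.67351 W/m².
Set 5.35 ln(C/313) = 0.67351: ln(C/313) = 0.67351/5.35 = 0.12589, so C = 313 × e^0.12589 = 313 × 1.13416 = 354.99 ppm.

C ≈ 355 ppm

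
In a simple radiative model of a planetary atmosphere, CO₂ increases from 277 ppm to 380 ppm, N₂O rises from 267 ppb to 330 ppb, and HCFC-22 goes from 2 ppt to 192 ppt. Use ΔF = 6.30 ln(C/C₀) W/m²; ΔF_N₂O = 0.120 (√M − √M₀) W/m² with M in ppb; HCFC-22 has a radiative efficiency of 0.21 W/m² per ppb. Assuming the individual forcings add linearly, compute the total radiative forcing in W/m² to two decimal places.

ΔF = 2.25 W/m²

CO₂: 6.30 × ln(380/277) = 6.30 × ln(1.37184) = 6.30 × 0.31615 = 1.9917 W/m².
N₂O: 0.120 × (√330 − √267) = 0.120 × (18.1659 − 16.3401) = 0.120 × 1.8258 = 0.2191 W/m².
HCFC-22: Δ = 192 − 2 = 190 ppt = 0.190 ppb; ΔF = 0.21 × 0.190 = 0.0399 W/m².
Total ΔF = 1.9917 + 0.2191 + 0.0399 = 2.2507 W/m².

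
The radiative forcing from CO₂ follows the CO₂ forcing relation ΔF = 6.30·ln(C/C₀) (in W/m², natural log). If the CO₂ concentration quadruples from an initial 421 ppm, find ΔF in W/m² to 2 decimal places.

ΔF = 8.73 W/m²

ΔF = 6.30 × ln(4) = 6.30 × 1.38629 = 8.7336 W/m².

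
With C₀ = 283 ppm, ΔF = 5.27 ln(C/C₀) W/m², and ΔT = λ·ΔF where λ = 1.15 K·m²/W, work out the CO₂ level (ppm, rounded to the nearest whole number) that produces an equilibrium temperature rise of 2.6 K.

Required forcing: ΔF = ΔT/λ = 2.6/1.15 = 2.2609 W/m².
Then ln(C/283) = ΔF/5.27 = 2.2609/5.27 = 0.42901.
So C = 283 × e^0.42901 = 283 × 1.53574 = 434.61 ppm.

C ≈ 435 ppm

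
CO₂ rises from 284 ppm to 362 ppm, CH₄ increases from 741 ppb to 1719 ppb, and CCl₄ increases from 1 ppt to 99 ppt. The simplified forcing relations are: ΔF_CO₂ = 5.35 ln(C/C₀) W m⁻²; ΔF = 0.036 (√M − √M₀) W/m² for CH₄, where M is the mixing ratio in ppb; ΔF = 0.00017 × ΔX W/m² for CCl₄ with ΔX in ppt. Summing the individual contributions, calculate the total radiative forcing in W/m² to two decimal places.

ΔF = 1.83 W/m²

CO₂: 5.35 × ln(362/284) = 5.35 × ln(1.27465) = 5.35 × 0.24267 = 1.2983 W/m².
CH₄: 0.036 × (√1719 − √741) = 0.036 × (41.4608 − 27.2213) = 0.036 × 14.2395 = 0.5126 W/m².
CCl₄: ΔF = 0.00017 × (99 − 1) = 0.00017 × 98 = 0.0167 W/m².
Total ΔF = 1.2983 + 0.5126 + 0.0167 = 1.8276 W/m².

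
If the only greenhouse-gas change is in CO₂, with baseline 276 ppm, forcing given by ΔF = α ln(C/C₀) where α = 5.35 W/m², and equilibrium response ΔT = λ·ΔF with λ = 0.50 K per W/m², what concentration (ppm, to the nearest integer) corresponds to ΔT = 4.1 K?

C ≈ 1278 ppm

Required forcing: ΔF = ΔT/λ = 4.1/0.50 = 8.2000 W/m².
Then ln(C/276) = ΔF/5.35 = 8.2000/5.35 = 1.53271.
So C = 276 × e^1.53271 = 276 × 4.63071 = 1278.08 ppm.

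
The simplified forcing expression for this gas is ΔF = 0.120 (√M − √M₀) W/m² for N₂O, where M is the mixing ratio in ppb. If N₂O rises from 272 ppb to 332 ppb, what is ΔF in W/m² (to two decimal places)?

ΔF = 0.21 W/m²

N₂O: 0.120 × (√332 − √272) = 0.120 × (18.2209 − 16.4924) = 0.120 × 1.7285 = 0.2074 W/m².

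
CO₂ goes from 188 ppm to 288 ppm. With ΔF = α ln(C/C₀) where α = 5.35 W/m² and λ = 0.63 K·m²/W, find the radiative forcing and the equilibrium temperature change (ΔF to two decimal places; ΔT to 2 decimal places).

CO₂: 5.35 × ln(288/188) = 5.35 × ln(1.53191) = 5.35 × 0.42652 = 2.2819 W/m².
ΔT = λ ΔF = 0.63 × 2.28 = 1.4364 K.

ΔF = 2.28 W/m²; ΔT = 1.44 K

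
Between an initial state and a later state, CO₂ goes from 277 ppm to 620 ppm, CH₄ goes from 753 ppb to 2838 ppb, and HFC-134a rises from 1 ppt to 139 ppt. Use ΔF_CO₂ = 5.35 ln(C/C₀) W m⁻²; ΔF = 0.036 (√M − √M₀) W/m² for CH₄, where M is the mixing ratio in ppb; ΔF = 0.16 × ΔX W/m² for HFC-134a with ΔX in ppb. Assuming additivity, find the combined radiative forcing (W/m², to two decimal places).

ΔF = 5.26 W/m²

CO₂: 5.35 × ln(620/277) = 5.35 × ln(2.23827) = 5.35 × 0.80570 = 4.3105 W/m².
CH₄: 0.036 × (√2838 − √753) = 0.036 × (53.2729 − 27.4408) = 0.036 × 25.8321 = 0.9300 W/m².
HFC-134a: Δ = 139 − 1 = 138 ppt = 0.138 ppb; ΔF = 0.16 × 0.138 = 0.0221 W/m².
Total ΔF = 4.3105 + 0.9300 + 0.0221 = 5.2626 W/m².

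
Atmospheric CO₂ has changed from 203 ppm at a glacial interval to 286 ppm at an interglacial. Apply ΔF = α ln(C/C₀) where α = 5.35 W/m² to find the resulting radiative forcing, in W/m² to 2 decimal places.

CO₂: 5.35 × ln(286/203) = 5.35 × ln(1.40887) = 5.35 × 0.34279 = 1.8339 W/m².

ΔF = 1.83 W/m²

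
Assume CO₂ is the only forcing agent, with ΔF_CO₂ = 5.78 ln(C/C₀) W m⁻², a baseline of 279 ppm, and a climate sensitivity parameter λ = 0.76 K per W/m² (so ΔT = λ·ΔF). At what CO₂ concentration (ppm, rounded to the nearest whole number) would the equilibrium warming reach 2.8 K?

C ≈ 528 ppm

Required forcing: ΔF = ΔT/λ = 2.8/0.76 = 3.6842 W/m².
Then ln(C/279) = ΔF/5.78 = 3.6842/5.78 = 0.63740.
So C = 279 × e^0.63740 = 279 × 1.89156 = 527.75 ppm.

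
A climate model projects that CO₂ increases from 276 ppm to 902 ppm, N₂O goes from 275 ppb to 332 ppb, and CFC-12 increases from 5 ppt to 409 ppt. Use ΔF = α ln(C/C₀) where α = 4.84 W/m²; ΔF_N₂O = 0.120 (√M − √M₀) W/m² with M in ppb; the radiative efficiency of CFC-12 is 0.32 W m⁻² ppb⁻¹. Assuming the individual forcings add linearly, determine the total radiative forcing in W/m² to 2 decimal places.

CO₂: 4.84 × ln(902/276) = 4.84 × ln(3.26812) = 4.84 × 1.18421 = 5.7316 W/m².
N₂O: 0.120 × (√332 − √275) = 0.120 × (18.2209 − 16.5831) = 0.120 × 1.6378 = 0.1965 W/m².
CFC-12: Δ = 409 − 5 = 404 ppt = 0.404 ppb; ΔF = 0.32 × 0.404 = 0.1293 W/m².
Total ΔF = 5.7316 + 0.1965 + 0.1293 = 6.0574 W/m².

ΔF = 6.06 W/m²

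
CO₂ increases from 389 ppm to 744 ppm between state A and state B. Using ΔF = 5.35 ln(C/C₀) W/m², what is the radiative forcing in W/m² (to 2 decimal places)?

ΔF = 3.47 W/m²

CO₂: 5.35 × ln(744/389) = 5.35 × ln(1.91260) = 5.35 × 0.64846 = 3.4693 W/m².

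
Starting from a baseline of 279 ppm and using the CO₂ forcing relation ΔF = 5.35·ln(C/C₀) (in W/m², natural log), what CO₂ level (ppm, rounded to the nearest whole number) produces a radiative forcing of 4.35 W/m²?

Set 5.35 ln(C/279) = 4.35, so ln(C/279) = 4.35/5.35 = 0.81308.
Then C/279 = e^0.81308 = 2.25484, giving C = 279 × 2.25484 = 629.10 ppm.

C ≈ 629 ppm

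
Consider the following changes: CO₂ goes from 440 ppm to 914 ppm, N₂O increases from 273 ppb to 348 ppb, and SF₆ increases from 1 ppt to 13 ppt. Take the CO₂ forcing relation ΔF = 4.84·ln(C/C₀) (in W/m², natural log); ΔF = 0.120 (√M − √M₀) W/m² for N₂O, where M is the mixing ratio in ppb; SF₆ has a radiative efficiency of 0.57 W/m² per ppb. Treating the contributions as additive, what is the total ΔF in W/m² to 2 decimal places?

CO₂: 4.84 × ln(914/440) = 4.84 × ln(2.07727) = 4.84 × 0.73105 = 3.5383 W/m².
N₂O: 0.120 × (√348 − √273) = 0.120 × (18.6548 − 16.5227) = 0.120 × 2.1321 = 0.2559 W/m².
SF₆: Δ = 13 − 1 = 12 ppt = 0.012 ppb; ΔF = 0.57 × 0.012 = 0.0068 W/m².
Total ΔF = 3.5383 + 0.2559 + 0.0068 = 3.8010 W/m².

ΔF = 3.80 W/m²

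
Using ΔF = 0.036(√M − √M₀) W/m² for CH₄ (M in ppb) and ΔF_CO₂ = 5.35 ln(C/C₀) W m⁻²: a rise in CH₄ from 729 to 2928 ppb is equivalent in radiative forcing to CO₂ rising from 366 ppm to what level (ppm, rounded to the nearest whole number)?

CH₄ forcing: 0.036 × (√2928 − √729) = 0.036 × (54.1110 − 27.0000) = 0.036 × 27.1110 = 0.97600 W/m².
Set 5.35 ln(C/366) = 0.97600: ln(C/366) = 0.97600/5.35 = 0.18243, so C = 366 × e^0.18243 = 366 × 1.20013 = 439.25 ppm.

C ≈ 439 ppm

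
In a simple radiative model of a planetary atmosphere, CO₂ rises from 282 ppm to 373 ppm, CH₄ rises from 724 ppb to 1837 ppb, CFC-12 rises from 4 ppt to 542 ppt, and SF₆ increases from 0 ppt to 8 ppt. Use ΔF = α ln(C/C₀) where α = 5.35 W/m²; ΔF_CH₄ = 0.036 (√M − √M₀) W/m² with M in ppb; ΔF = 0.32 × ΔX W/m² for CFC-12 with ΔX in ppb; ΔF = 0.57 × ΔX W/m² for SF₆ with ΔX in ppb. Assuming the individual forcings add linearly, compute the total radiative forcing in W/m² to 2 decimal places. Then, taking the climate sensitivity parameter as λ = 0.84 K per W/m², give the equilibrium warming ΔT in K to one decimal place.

CO₂: 5.35 × ln(373/282) = 5.35 × ln(1.32270) = 5.35 × 0.27968 = 1.4963 W/m².
CH₄: 0.036 × (√1837 − √724) = 0.036 × (42.8602 − 26.9072) = 0.036 × 15.9530 = 0.5743 W/m².
CFC-12: Δ = 542 − 4 = 538 ppt = 0.538 ppb; ΔF = 0.32 × 0.538 = 0.1722 W/m².
SF₆: Δ = 8 − 0 = 8 ppt = 0.008 ppb; ΔF = 0.57 × 0.008 = 0.0046 W/m².
Total ΔF = 1.4963 + 0.5743 + 0.1722 + 0.0046 = 2.2474 W/m².
ΔT = λ ΔF = 0.84 × 2.25 = 1.8900 K.

ΔF = 2.25 W/m²; ΔT = 1.9 K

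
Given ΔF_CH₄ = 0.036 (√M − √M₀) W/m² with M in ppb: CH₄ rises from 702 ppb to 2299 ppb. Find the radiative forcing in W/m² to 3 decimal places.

CH₄: 0.036 × (√2299 − √702) = 0.036 × (47.9479 − 26.4953) = 0.036 × 21.4526 = 0.7723 W/m².

ΔF = 0.772 W/m²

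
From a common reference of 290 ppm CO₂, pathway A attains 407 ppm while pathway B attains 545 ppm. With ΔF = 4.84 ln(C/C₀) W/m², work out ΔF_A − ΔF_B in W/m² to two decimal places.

ΔF_A − ΔF_B = -1.41 W/m²

ΔF_A = 4.84 ln(407/290) = 4.84 × 0.33893 = 1.6404 W/m².
ΔF_B = 4.84 ln(545/290) = 4.84 × 0.63090 = 3.0536 W/m².
Difference: 1.6404 − 3.0536 = -1.4132 W/m².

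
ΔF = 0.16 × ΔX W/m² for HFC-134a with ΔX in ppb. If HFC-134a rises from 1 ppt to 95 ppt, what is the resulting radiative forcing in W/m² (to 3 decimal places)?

ΔF = 0.015 W/m²

HFC-134a: Δ = 95 − 1 = 94 ppt = 0.094 ppb; ΔF = 0.16 × 0.094 = 0.0150 W/m².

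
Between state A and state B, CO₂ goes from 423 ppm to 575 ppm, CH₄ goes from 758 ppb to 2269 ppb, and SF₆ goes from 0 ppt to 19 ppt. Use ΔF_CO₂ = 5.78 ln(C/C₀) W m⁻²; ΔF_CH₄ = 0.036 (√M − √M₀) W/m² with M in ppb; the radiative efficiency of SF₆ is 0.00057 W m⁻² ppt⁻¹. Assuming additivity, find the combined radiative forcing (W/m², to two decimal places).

ΔF = 2.51 W/m²

CO₂: 5.78 × ln(575/423) = 5.78 × ln(1.35934) = 5.78 × 0.30700 = 1.7745 W/m².
CH₄: 0.036 × (√2269 − √758) = 0.036 × (47.6340 − 27.5318) = 0.036 × 20.1022 = 0.7237 W/m².
SF₆: ΔF = 0.00057 × (19 − 0) = 0.00057 × 19 = 0.0108 W/m².
Total ΔF = 1.7745 + 0.7237 + 0.0108 = 2.5090 W/m².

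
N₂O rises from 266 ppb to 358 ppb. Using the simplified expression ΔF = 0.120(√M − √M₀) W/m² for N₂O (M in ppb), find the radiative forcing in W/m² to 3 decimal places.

ΔF = 0.313 W/m²

N₂O: 0.120 × (√358 − √266) = 0.120 × (18.9209 − 16.3095) = 0.120 × 2.6114 = 0.3134 W/m².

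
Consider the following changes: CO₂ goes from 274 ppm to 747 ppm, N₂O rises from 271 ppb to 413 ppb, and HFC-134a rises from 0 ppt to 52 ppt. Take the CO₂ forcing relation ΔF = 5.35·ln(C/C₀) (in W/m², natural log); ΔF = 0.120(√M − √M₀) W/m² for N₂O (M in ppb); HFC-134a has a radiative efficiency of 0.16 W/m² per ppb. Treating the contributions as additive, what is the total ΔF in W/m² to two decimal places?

CO₂: 5.35 × ln(747/274) = 5.35 × ln(2.72628) = 5.35 × 1.00294 = 5.3657 W/m².
N₂O: 0.120 × (√413 − √271) = 0.120 × (20.3224 − 16.4621) = 0.120 × 3.8603 = 0.4632 W/m².
HFC-134a: Δ = 52 − 0 = 52 ppt = 0.052 ppb; ΔF = 0.16 × 0.052 = 0.0083 W/m².
Total ΔF = 5.3657 + 0.4632 + 0.0083 = 5.8372 W/m².

ΔF = 5.84 W/m²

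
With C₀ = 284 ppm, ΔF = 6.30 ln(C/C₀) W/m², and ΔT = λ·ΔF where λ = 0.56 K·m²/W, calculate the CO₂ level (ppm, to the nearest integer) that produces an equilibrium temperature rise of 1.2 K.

C ≈ 399 ppm

Required forcing: ΔF = ΔT/λ = 1.2/0.56 = 2.1429 W/m².
Then ln(C/284) = ΔF/6.30 = 2.1429/6.30 = 0.34014.
So C = 284 × e^0.34014 = 284 × 1.40514 = 399.06 ppm.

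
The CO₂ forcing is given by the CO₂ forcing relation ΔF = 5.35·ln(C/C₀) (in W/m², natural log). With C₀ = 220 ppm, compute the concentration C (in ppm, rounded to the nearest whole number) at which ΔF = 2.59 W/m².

Set 5.35 ln(C/220) = 2.59, so ln(C/220) = 2.59/5.35 = 0.48411.
Then C/220 = e^0.48411 = 1.62273, giving C = 220 × 1.62273 = 357.00 ppm.

C ≈ 357 ppm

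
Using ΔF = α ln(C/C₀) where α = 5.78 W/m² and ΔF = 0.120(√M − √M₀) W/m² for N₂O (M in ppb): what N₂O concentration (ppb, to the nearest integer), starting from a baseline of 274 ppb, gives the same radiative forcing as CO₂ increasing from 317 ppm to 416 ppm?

M ≈ 879 ppb

CO₂ forcing: 5.78 × ln(416/317) = 5.78 × 0.271783 = 1.57091 W/m².
Set 0.120(√M − √274) = 1.57091: √M = 1.57091/0.120 + √274 = 13.0909 + 16.5529 = 29.6438.
M = (29.6438)² = 878.75 ppb.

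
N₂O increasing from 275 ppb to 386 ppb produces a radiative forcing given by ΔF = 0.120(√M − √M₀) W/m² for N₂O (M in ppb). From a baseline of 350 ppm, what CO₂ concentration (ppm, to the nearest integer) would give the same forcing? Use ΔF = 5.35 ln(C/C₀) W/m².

N₂O forcing: 0.120 × (√386 − √275) = 0.120 × (19.6469 − 16.5831) = 0.120 × 3.0638 = 0.36766 W/m².
Set 5.35 ln(C/350) = 0.36766: ln(C/350) = 0.36766/5.35 = 0.06872, so C = 350 × e^0.06872 = 350 × 1.07114 = 374.90 ppm.

C ≈ 375 ppm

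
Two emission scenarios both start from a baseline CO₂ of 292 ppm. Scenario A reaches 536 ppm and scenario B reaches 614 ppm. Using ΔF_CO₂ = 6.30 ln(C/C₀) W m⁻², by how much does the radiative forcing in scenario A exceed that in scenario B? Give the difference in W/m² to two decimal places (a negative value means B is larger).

ΔF_A − ΔF_B = -0.86 W/m²

ΔF_A = 6.30 ln(536/292) = 6.30 × 0.60738 = 3.8265 W/m².
ΔF_B = 6.30 ln(614/292) = 6.30 × 0.74324 = 4.6824 W/m².
Difference: 3.8265 − 4.6824 = -0.8559 W/m².
(Equivalently, ΔF_A − ΔF_B = 6.30 ln(536/614) = 6.30 × -0.13586 = -0.8559 W/m².)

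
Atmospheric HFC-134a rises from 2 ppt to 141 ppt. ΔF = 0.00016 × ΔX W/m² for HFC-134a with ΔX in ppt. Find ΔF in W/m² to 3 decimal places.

ΔF = 0.022 W/m²

HFC-134a: ΔF = 0.00016 × (141 − 2) = 0.00016 × 139 = 0.0222 W/m².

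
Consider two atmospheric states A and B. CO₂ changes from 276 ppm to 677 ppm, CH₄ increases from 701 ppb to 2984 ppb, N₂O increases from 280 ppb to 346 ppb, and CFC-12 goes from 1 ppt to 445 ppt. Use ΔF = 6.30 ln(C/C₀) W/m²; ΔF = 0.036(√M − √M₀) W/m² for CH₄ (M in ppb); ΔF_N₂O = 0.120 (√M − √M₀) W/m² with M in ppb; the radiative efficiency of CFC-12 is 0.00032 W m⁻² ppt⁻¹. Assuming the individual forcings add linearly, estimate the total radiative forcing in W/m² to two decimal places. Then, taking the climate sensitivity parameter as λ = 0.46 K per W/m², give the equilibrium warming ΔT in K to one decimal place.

CO₂: 6.30 × ln(677/276) = 6.30 × ln(2.45290) = 6.30 × 0.89727 = 5.6528 W/m².
CH₄: 0.036 × (√2984 − √701) = 0.036 × (54.6260 − 26.4764) = 0.036 × 28.1496 = 1.0134 W/m².
N₂O: 0.120 × (√346 − √280) = 0.120 × (18.6011 − 16.7332) = 0.120 × 1.8679 = 0.2241 W/m².
CFC-12: ΔF = 0.00032 × (445 − 1) = 0.00032 × 444 = 0.1421 W/m².
Total ΔF = 5.6528 + 1.0134 + 0.2241 + 0.1421 = 7.0324 W/m².
ΔT = λ ΔF = 0.46 × 7.03 = 3.2338 K.

ΔF = 7.03 W/m²; ΔT = 3.2 K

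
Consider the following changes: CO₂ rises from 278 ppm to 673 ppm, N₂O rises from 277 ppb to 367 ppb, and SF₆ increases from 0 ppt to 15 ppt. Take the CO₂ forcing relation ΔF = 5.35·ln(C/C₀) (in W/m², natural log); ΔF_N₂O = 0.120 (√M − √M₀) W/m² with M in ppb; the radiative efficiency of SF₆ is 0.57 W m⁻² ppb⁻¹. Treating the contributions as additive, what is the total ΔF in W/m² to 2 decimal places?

ΔF = 5.04 W/m²

CO₂: 5.35 × ln(673/278) = 5.35 × ln(2.42086) = 5.35 × 0.88412 = 4.7300 W/m².
N₂O: 0.120 × (√367 − √277) = 0.120 × (19.1572 − 16.6433) = 0.120 × 2.5139 = 0.3017 W/m².
SF₆: Δ = 15 − 0 = 15 ppt = 0.015 ppb; ΔF = 0.57 × 0.015 = 0.0086 W/m².
Total ΔF = 4.7300 + 0.3017 + 0.0086 = 5.0403 W/m².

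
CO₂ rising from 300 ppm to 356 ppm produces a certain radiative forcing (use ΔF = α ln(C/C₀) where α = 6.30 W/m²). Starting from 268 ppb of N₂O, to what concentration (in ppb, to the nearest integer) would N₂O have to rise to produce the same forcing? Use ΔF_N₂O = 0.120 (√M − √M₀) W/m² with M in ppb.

CO₂ forcing: 6.30 × ln(356/300) = 6.30 × 0.171148 = 1.07823 W/m².
Set 0.120(√M − √268) = 1.07823: √M = 1.07823/0.120 + √268 = 8.9853 + 16.3707 = 25.3560.
M = (25.3560)² = 642.93 ppb.

M ≈ 643 ppb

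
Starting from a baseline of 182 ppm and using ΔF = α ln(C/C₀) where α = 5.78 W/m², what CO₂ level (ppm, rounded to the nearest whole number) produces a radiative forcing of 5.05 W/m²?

C ≈ 436 ppm

Set 5.78 ln(C/182) = 5.05, so ln(C/182) = 5.05/5.78 = 0.87370.
Then C/182 = e^0.87370 = 2.39576, giving C = 182 × 2.39576 = 436.03 ppm.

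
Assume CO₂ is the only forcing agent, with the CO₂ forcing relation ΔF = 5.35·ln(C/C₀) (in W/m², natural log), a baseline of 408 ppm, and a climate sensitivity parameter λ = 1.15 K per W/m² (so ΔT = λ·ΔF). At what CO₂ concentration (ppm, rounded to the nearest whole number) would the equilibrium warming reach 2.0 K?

Required forcing: ΔF = ΔT/λ = 2.0/1.15 = 1.7391 W/m².
Then ln(C/408) = ΔF/5.35 = 1.7391/5.35 = 0.32507.
So C = 408 × e^0.32507 = 408 × 1.38413 = 564.73 ppm.

C ≈ 565 ppm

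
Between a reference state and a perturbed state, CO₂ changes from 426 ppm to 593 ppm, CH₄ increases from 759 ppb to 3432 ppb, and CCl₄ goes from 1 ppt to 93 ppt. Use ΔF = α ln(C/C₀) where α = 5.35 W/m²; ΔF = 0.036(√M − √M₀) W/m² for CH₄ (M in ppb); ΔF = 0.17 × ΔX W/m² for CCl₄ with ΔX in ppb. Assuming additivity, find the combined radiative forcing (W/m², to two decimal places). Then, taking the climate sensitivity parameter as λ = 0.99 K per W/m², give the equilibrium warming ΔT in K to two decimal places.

ΔF = 2.90 W/m²; ΔT = 2.87 K

CO₂: 5.35 × ln(593/426) = 5.35 × ln(1.39202) = 5.35 × 0.33076 = 1.7696 W/m².
CH₄: 0.036 × (√3432 − √759) = 0.036 × (58.5833 − 27.5500) = 0.036 × 31.0333 = 1.1172 W/m².
CCl₄: Δ = 93 − 1 = 92 ppt = 0.092 ppb; ΔF = 0.17 × 0.092 = 0.0156 W/m².
Total ΔF = 1.7696 + 1.1172 + 0.0156 = 2.9024 W/m².
ΔT = λ ΔF = 0.99 × 2.90 = 2.8710 K.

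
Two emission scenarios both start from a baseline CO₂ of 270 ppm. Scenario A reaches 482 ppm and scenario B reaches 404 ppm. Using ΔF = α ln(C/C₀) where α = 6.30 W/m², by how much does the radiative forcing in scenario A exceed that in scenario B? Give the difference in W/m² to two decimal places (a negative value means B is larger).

ΔF_A − ΔF_B = 1.11 W/m²

ΔF_A = 6.30 ln(482/270) = 6.30 × 0.57952 = 3.6510 W/m².
ΔF_B = 6.30 ln(404/270) = 6.30 × 0.40299 = 2.5388 W/m².
Difference: 3.6510 − 2.5388 = 1.1122 W/m².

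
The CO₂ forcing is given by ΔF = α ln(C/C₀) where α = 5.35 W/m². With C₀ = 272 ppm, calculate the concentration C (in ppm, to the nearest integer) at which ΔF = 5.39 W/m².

C ≈ 745 ppm

Set 5.35 ln(C/272) = 5.39, so ln(C/272) = 5.39/5.35 = 1.00748.
Then C/272 = e^1.00748 = 2.73869, giving C = 272 × 2.73869 = 744.92 ppm.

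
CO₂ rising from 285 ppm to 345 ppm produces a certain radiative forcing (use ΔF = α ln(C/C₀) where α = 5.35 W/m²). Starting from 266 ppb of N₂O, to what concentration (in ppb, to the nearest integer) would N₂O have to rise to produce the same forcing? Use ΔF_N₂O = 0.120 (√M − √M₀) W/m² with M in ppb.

M ≈ 616 ppb

CO₂ forcing: 5.35 × ln(345/285) = 5.35 × 0.191055 = 1.02214 W/m².
Set 0.120(√M − √266) = 1.02214: √M = 1.02214/0.120 + √266 = 8.5178 + 16.3095 = 24.8273.
M = (24.8273)² = 616.39 ppb.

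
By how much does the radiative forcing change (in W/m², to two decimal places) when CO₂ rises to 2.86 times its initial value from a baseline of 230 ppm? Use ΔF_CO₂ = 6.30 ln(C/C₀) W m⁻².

ΔF = 6.62 W/m²

ΔF = 6.30 × ln(2.86) = 6.30 × 1.05082 = 6.6202 W/m².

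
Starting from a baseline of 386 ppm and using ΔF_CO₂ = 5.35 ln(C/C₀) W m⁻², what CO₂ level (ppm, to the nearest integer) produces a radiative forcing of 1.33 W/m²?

C ≈ 495 ppm

Set 5.35 ln(C/386) = 1.33, so ln(C/386) = 1.33/5.35 = 0.24860.
Then C/386 = e^0.24860 = 1.28223, giving C = 386 × 1.28223 = 494.94 ppm.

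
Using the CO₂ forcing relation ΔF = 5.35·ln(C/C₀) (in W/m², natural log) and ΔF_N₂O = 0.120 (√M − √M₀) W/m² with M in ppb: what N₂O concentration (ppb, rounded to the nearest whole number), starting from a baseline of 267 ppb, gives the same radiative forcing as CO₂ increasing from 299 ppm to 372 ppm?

CO₂ forcing: 5.35 × ln(372/299) = 5.35 × 0.218450 = 1.16871 W/m².
Set 0.120(√M − √267) = 1.16871: √M = 1.16871/0.120 + √267 = 9.7393 + 16.3401 = 26.0794.
M = (26.0794)² = 680.14 ppb.

M ≈ 680 ppb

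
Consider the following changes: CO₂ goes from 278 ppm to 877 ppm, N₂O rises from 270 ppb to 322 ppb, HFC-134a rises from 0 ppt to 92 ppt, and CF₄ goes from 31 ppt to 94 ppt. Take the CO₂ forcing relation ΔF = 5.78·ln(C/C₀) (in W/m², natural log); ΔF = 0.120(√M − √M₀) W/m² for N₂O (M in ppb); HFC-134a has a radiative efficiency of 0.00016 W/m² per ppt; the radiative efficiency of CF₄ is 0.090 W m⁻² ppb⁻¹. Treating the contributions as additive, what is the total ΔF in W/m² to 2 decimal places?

CO₂: 5.78 × ln(877/278) = 5.78 × ln(3.15468) = 5.78 × 1.14889 = 6.6406 W/m².
N₂O: 0.120 × (√322 − √270) = 0.120 × (17.9444 − 16.4317) = 0.120 × 1.5127 = 0.1815 W/m².
HFC-134a: ΔF = 0.00016 × (92 − 0) = 0.00016 × 92 = 0.0147 W/m².
CF₄: Δ = 94 − 31 = 63 ppt = 0.063 ppb; ΔF = 0.090 × 0.063 = 0.0057 W/m².
Total ΔF = 6.6406 + 0.1815 + 0.0147 + 0.0057 = 6.8425 W/m².

ΔF = 6.84 W/m²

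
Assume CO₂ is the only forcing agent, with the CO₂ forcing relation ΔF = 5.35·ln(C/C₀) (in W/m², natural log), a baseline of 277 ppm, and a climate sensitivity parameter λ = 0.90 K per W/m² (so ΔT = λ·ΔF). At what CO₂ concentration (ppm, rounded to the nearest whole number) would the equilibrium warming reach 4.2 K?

Required forcing: ΔF = ΔT/λ = 4.2/0.90 = 4.6667 W/m².
Then ln(C/277) = ΔF/5.35 = 4.6667/5.35 = 0.87228.
So C = 277 × e^0.87228 = 277 × 2.39236 = 662.68 ppm.

C ≈ 663 ppm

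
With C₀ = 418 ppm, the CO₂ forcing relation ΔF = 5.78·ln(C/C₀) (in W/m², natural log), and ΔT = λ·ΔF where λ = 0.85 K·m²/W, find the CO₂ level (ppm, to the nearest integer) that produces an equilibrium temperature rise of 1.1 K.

C ≈ 523 ppm

Required forcing: ΔF = ΔT/λ = 1.1/0.85 = 1.2941 W/m².
Then ln(C/418) = ΔF/5.78 = 1.2941/5.78 = 0.22389.
So C = 418 × e^0.22389 = 418 × 1.25093 = 522.89 ppm.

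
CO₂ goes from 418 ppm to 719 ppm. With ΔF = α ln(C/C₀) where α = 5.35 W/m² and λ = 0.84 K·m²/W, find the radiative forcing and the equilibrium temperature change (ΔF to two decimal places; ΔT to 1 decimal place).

CO₂: 5.35 × ln(719/418) = 5.35 × ln(1.72010) = 5.35 × 0.54238 = 2.9017 W/m².
ΔT = λ ΔF = 0.84 × 2.90 = 2.4360 K.

ΔF = 2.90 W/m²; ΔT = 2.4 K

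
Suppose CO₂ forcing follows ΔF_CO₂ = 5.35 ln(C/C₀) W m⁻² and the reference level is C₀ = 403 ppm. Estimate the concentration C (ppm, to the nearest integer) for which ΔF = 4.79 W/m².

Set 5.35 ln(C/403) = 4.79, so ln(C/403) = 4.79/5.35 = 0.89533.
Then C/403 = e^0.89533 = 2.44814, giving C = 403 × 2.44814 = 986.60 ppm.

C ≈ 987 ppm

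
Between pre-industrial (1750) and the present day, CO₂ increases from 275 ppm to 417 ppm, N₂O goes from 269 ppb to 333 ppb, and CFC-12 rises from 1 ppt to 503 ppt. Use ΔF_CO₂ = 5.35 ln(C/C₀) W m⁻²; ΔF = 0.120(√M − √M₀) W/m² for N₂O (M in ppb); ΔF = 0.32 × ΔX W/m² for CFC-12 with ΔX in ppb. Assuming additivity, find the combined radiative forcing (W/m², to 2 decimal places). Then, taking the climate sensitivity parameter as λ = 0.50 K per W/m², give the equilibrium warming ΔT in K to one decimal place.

CO₂: 5.35 × ln(417/275) = 5.35 × ln(1.51636) = 5.35 × 0.41631 = 2.2273 W/m².
N₂O: 0.120 × (√333 − √269) = 0.120 × (18.2483 − 16.4012) = 0.120 × 1.8471 = 0.2217 W/m².
CFC-12: Δ = 503 − 1 = 502 ppt = 0.502 ppb; ΔF = 0.32 × 0.502 = 0.1606 W/m².
Total ΔF = 2.2273 + 0.2217 + 0.1606 = 2.6096 W/m².
ΔT = λ ΔF = 0.50 × 2.61 = 1.3050 K.

ΔF = 2.61 W/m²; ΔT = 1.3 K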